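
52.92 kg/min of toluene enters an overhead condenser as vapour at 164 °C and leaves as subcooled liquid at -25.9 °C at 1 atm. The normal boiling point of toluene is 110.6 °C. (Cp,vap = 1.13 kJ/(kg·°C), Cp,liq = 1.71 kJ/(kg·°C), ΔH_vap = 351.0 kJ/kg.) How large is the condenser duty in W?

vapour 164→110.6 °C: -60.342 kJ/kg
condensation at 110.6 °C: -351 kJ/kg
liquid 110.6→-25.9 °C: -233.41 kJ/kg
Δh = -60.342 + -351 + -233.41 = -644.76 kJ/kg
Q = ṁ·Δh = 52.92 kg/min × -644.76 kJ/kg = -34121 kJ/min
|Q| = 568.68 kW = 568680 W

Q_c = 569000 W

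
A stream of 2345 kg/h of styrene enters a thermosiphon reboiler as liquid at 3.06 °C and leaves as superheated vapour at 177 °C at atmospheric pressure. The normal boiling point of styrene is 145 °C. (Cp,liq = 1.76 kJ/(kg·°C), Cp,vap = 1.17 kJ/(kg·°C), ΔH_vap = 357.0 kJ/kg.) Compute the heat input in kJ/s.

Q = 420 kJ/s

liquid 3.06→145 °C: 249.81 kJ/kg
vaporisation at 145 °C: 357 kJ/kg
vapour 145→177 °C: 37.44 kJ/kg
Δh = 249.81 + 357 + 37.44 = 644.25 kJ/kg
Q = ṁ·Δh = 2345 kg/h × 644.25 kJ/kg = 1.5108e+06 kJ/h
|Q| = 419.66 kW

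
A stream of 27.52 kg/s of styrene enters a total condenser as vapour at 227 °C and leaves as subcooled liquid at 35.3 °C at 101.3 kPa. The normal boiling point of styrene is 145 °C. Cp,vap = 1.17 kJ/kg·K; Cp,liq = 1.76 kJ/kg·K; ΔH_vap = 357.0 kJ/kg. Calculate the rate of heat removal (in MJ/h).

vapour 227→145 °C: -95.94 kJ/kg
condensation at 145 °C: -357 kJ/kg
liquid 145→35.3 °C: -193.07 kJ/kg
Δh = -95.94 + -357 + -193.07 = -646.01 kJ/kg
Q = ṁ·Δh = 27.52 kg/s × -646.01 kJ/kg = -17778 kJ/s
|Q| = 17778 kW = 64002 MJ/h

Q_c = 64000 MJ/h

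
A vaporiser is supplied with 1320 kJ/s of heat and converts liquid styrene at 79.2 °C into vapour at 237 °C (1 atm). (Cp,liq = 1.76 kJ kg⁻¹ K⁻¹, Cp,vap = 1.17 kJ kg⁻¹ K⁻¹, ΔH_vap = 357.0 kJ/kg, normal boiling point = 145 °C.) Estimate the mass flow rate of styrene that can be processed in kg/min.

ṁ = 136 kg/min

Δh = 1.76×(145−79.2) + 357.0 + 1.17×(237−145) = 580.45 kJ/kg
Q = 1320 kJ/s = 1320 kJ/s = 79200 kJ/min
ṁ = Q/Δh = 79200 / 580.45 = 136.45 kg/min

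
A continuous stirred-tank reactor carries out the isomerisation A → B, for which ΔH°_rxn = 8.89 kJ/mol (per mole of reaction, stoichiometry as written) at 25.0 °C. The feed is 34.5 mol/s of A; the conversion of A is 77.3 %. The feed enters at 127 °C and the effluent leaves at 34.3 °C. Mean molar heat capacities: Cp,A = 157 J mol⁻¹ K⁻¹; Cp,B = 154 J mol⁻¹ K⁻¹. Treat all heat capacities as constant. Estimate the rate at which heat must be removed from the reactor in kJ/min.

Extent of reaction ξ = 0.773 × 34.5 = 26.669 mol/s
Reaction term: ξ·ΔH°_rxn = 26.669 × 8.89 = 237.08 kJ/s
Sensible, feed 127→25 °C: -552.48 kJ/s
Outlet flows (mol/s): A 7.8315, B 26.669
Sensible, products 25→34.3 °C: 49.629 kJ/s
Q = ΔH = -265.77 kJ/s = -265.77 kW
Heat removed = 15946 kJ/min

Q_out = 15900 kJ/min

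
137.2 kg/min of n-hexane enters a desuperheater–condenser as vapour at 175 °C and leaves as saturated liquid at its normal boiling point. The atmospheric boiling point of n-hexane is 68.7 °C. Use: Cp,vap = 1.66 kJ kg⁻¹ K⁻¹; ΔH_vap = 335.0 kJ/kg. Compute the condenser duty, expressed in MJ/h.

vapour 175→68.7 °C: -176.46 kJ/kg
condensation at 68.7 °C: -335 kJ/kg
Δh = -176.46 + -335 = -511.46 kJ/kg
Q = ṁ·Δh = 137.2 kg/min × -511.46 kJ/kg = -70172 kJ/min
|Q| = 1169.5 kW = 4210.3 MJ/h

Q_c = 4210 MJ/h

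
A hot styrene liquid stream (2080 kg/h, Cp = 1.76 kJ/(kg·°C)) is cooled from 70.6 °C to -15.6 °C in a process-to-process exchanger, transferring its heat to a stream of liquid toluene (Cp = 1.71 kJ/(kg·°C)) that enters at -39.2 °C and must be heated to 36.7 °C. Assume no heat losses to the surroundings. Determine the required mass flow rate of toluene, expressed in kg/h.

Heat released by hot stream: Q = 2080 × 1.76 × (70.6 − -15.6) = 315560 kJ/h
Energy balance on cold side (adiabatic exchanger): Q = ṁ_c·Cp_c·(T_c,out − T_c,in)
ṁ_c = 315560 / [1.71 × (36.7 − -39.2)] = 2431.3 kg/h

ṁ_c = 2430 kg/h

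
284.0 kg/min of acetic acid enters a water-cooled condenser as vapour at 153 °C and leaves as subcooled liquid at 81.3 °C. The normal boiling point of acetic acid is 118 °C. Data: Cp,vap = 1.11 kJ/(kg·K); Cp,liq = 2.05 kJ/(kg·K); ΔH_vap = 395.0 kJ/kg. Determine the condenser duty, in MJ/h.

Q_c = 8670 MJ/h

vapour 153→118 °C: -38.85 kJ/kg
condensation at 118 °C: -395 kJ/kg
liquid 118→81.3 °C: -75.235 kJ/kg
Δh = -38.85 + -395 + -75.235 = -509.08 kJ/kg
Q = ṁ·Δh = 284.0 kg/min × -509.08 kJ/kg = -144580 kJ/min
|Q| = 2409.7 kW = 8674.8 MJ/h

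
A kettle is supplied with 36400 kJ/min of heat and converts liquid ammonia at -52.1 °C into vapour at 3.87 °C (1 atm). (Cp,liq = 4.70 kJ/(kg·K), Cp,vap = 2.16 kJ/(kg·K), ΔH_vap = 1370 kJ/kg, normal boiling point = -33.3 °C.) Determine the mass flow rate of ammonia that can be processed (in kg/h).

Δh = 4.70×(-33.3−-52.1) + 1370 + 2.16×(3.87−-33.3) = 1538.6 kJ/kg
Q = 36400 kJ/min = 606.67 kJ/s = 2.184e+06 kJ/h
ṁ = Q/Δh = 2.184e+06 / 1538.6 = 1419.4 kg/h

ṁ = 1420 kg/h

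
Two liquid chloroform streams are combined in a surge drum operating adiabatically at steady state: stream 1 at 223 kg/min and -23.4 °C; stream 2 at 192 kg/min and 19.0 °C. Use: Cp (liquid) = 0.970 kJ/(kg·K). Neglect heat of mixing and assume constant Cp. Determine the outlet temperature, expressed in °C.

T_out = -3.78 °C

Energy balance with Q = 0: Σ ṁᵢCp,ᵢ(T_out − Tᵢ) = 0
T_out = Σ ṁᵢCp,ᵢTᵢ / Σ ṁᵢCp,ᵢ
      = -1523.1 / 402.55 = -3.7836 °C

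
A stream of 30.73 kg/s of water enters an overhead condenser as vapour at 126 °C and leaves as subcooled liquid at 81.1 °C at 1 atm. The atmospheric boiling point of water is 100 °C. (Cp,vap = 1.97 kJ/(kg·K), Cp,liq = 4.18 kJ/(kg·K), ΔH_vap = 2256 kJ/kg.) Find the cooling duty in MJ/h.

Q_c = 264000 MJ/h

vapour 126→100 °C: -51.22 kJ/kg
condensation at 100 °C: -2256 kJ/kg
liquid 100→81.1 °C: -79.002 kJ/kg
Δh = -51.22 + -2256 + -79.002 = -2386.2 kJ/kg
Q = ṁ·Δh = 30.73 kg/s × -2386.2 kJ/kg = -73329 kJ/s
|Q| = 73329 kW = 263980 MJ/h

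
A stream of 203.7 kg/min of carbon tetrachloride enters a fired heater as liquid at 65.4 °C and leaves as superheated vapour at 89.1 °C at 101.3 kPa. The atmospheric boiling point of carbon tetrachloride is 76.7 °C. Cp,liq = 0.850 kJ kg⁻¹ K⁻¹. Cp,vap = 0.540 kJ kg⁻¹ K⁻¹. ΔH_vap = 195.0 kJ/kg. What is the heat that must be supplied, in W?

Q = 717000 W

liquid 65.4→76.7 °C: 9.605 kJ/kg
vaporisation at 76.7 °C: 195 kJ/kg
vapour 76.7→89.1 °C: 6.696 kJ/kg
Δh = 9.605 + 195 + 6.696 = 211.3 kJ/kg
Q = ṁ·Δh = 203.7 kg/min × 211.3 kJ/kg = 43042 kJ/min
|Q| = 717.37 kW = 717370 W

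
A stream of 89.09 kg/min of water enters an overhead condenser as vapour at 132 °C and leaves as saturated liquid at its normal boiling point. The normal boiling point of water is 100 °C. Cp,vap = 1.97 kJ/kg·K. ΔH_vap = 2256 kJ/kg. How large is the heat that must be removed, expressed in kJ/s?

vapour 132→100 °C: -63.04 kJ/kg
condensation at 100 °C: -2256 kJ/kg
Δh = -63.04 + -2256 = -2319 kJ/kg
Q = ṁ·Δh = 89.09 kg/min × -2319 kJ/kg = -206600 kJ/min
|Q| = 3443.4 kW

Q_c = 3440 kJ/s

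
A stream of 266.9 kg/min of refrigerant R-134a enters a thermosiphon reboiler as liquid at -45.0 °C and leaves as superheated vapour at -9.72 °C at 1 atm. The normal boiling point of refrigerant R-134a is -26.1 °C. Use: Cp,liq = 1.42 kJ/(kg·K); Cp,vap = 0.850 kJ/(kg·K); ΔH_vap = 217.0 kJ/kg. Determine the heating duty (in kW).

liquid -45.0→-26.1 °C: 26.838 kJ/kg
vaporisation at -26.1 °C: 217 kJ/kg
vapour -26.1→-9.72 °C: 13.923 kJ/kg
Δh = 26.838 + 217 + 13.923 = 257.76 kJ/kg
Q = ṁ·Δh = 266.9 kg/min × 257.76 kJ/kg = 68796 kJ/min
|Q| = 1146.6 kW

Q = 1150 kW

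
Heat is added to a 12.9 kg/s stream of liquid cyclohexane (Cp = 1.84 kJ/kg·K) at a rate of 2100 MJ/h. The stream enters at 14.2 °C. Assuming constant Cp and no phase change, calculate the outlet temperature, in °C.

T_out = 38.8 °C

Q = 2100 MJ/h = 583.33 kJ/s
ΔT = Q/(ṁ·Cp) = 583.33/(12.9×1.84) = 24.576 K
T_out = 14.2 + 24.576 = 38.776 °C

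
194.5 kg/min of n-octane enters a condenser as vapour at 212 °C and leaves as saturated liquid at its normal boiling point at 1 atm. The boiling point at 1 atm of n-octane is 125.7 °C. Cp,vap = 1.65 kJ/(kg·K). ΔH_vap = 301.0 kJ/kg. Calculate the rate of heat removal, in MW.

vapour 212→125.7 °C: -142.39 kJ/kg
condensation at 125.7 °C: -301 kJ/kg
Δh = -142.39 + -301 = -443.39 kJ/kg
Q = ṁ·Δh = 194.5 kg/min × -443.39 kJ/kg = -86240 kJ/min
|Q| = 1437.3 kW = 1.4373 MW

Q_c = 1.44 MW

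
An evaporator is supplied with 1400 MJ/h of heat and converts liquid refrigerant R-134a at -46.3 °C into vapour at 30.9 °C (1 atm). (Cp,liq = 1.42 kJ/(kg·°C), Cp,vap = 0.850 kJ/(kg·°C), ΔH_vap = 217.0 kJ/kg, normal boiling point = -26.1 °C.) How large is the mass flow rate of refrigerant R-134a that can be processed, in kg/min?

ṁ = 79.3 kg/min

Δh = 1.42×(-26.1−-46.3) + 217.0 + 0.850×(30.9−-26.1) = 294.13 kJ/kg
Q = 1400 MJ/h = 388.89 kJ/s = 23333 kJ/min
ṁ = Q/Δh = 23333 / 294.13 = 79.329 kg/min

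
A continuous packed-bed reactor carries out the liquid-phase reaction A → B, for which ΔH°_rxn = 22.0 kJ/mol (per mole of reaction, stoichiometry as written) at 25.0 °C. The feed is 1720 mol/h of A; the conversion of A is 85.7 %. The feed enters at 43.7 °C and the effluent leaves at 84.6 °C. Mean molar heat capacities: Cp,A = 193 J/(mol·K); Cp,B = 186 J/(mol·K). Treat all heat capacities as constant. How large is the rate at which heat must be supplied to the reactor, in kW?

Extent of reaction ξ = 0.857 × 1720 = 1474 mol/h
Reaction term: ξ·ΔH°_rxn = 1474 × 22.0 = 32429 kJ/h
Sensible, feed 43.7→25 °C: -6207.7 kJ/h
Outlet flows (mol/h): A 245.96, B 1474
Sensible, products 25→84.6 °C: 19170 kJ/h
Q = ΔH = 45391 kJ/h = 12.609 kW
Heat supplied = 12.609 kW

Q_in = 12.6 kW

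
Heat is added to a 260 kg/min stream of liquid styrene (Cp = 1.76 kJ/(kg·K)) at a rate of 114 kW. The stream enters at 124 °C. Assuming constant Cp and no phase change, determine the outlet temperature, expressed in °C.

T_out = 139 °C

Q = 114 kW = 6840 kJ/min
ΔT = Q/(ṁ·Cp) = 6840/(260×1.76) = 14.948 K
T_out = 124 + 14.948 = 138.95 °C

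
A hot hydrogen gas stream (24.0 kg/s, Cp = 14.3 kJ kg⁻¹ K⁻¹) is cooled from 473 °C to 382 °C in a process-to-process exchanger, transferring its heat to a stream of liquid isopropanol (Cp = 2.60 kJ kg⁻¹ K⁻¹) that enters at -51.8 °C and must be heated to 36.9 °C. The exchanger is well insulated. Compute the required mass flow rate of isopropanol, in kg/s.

Heat released by hot stream: Q = 24.0 × 14.3 × (473 − 382) = 31231 kJ/s
Energy balance on cold side (adiabatic exchanger): Q = ṁ_c·Cp_c·(T_c,out − T_c,in)
ṁ_c = 31231 / [2.60 × (36.9 − -51.8)] = 135.42 kg/s

ṁ_c = 135 kg/s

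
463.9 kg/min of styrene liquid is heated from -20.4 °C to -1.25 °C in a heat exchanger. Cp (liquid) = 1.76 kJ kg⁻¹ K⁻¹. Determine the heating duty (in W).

Q = 261000 W

Q = ṁ·Cp·ΔT = 463.9 × 1.76 × (-1.25 − -20.4) = 15635 kJ/min
Converting: 15635 / 60 s = 260.59 kW
Heating duty = 260590 W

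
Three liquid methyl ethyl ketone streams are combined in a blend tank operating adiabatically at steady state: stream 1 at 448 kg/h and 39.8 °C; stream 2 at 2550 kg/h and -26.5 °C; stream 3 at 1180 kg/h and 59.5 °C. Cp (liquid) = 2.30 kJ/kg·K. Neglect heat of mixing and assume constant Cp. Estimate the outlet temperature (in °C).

T_out = 4.90 °C

Adiabatic, steady state ⇒ Σ ṁᵢCp,ᵢ(T_out − Tᵢ) = 0
T_out = Σ ṁᵢCp,ᵢTᵢ / Σ ṁᵢCp,ᵢ
      = 47070 / 9609.4 = 4.8984 °C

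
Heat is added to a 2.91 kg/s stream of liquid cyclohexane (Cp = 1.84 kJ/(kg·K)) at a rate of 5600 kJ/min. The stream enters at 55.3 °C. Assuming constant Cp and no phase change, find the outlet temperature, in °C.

Q = 5600 kJ/min = 93.333 kJ/s
ΔT = Q/(ṁ·Cp) = 93.333/(2.91×1.84) = 17.431 K
T_out = 55.3 + 17.431 = 72.731 °C

T_out = 72.7 °C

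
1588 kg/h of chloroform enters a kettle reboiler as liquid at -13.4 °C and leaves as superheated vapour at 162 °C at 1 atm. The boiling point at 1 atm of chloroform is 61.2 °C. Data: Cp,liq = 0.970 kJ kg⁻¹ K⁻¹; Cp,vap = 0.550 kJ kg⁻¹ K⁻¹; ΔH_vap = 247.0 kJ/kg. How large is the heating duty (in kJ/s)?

Q = 165 kJ/s

liquid -13.4→61.2 °C: 72.362 kJ/kg
vaporisation at 61.2 °C: 247 kJ/kg
vapour 61.2→162 °C: 55.44 kJ/kg
Δh = 72.362 + 247 + 55.44 = 374.8 kJ/kg
Q = ṁ·Δh = 1588 kg/h × 374.8 kJ/kg = 595190 kJ/h
|Q| = 165.33 kW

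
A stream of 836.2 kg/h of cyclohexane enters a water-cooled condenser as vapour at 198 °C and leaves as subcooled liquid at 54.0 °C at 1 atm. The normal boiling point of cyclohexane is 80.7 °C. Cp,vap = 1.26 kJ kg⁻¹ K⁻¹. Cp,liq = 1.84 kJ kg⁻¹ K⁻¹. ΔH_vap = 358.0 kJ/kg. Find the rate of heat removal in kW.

vapour 198→80.7 °C: -147.8 kJ/kg
condensation at 80.7 °C: -358 kJ/kg
liquid 80.7→54.0 °C: -49.128 kJ/kg
Δh = -147.8 + -358 + -49.128 = -554.93 kJ/kg
Q = ṁ·Δh = 836.2 kg/h × -554.93 kJ/kg = -464030 kJ/h
|Q| = 128.9 kW

Q_c = 129 kW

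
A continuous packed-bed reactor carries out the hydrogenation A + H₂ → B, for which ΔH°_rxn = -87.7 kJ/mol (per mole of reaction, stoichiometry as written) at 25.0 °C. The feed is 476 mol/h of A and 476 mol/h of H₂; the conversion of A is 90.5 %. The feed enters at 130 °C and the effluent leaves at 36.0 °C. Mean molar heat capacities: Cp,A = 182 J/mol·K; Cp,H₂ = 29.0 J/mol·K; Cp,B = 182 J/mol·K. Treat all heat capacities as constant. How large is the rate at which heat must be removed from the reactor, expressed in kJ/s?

Q_out = 13.2 kJ/s

Extent of reaction ξ = 0.905 × 476 = 430.78 mol/h
Reaction term: ξ·ΔH°_rxn = 430.78 × -87.7 = -37779 kJ/h
Sensible, feed 130→25 °C: -10546 kJ/h
Outlet flows (mol/h): A 45.22, H₂ 45.22, B 430.78
Sensible, products 25→36.0 °C: 967.38 kJ/h
Q = ΔH = -47358 kJ/h = -13.155 kW
Heat removed = 13.155 kJ/s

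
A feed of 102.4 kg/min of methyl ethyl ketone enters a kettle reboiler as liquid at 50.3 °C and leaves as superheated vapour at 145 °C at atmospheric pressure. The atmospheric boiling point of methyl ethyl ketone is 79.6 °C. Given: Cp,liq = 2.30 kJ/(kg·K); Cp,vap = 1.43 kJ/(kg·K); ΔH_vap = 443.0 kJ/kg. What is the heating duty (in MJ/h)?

Q = 3710 MJ/h

liquid 50.3→79.6 °C: 67.39 kJ/kg
vaporisation at 79.6 °C: 443 kJ/kg
vapour 79.6→145 °C: 93.522 kJ/kg
Δh = 67.39 + 443 + 93.522 = 603.91 kJ/kg
Q = ṁ·Δh = 102.4 kg/min × 603.91 kJ/kg = 61841 kJ/min
|Q| = 1030.7 kW = 3710.4 MJ/h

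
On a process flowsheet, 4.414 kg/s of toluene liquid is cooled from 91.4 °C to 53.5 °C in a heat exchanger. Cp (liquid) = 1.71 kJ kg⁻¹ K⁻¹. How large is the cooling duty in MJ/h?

Q = ṁ·Cp·ΔT = 4.414 × 1.71 × (53.5 − 91.4) = -286.07 kJ/s
Cooling duty = 1029.8 MJ/h

Q_c = 1030 MJ/h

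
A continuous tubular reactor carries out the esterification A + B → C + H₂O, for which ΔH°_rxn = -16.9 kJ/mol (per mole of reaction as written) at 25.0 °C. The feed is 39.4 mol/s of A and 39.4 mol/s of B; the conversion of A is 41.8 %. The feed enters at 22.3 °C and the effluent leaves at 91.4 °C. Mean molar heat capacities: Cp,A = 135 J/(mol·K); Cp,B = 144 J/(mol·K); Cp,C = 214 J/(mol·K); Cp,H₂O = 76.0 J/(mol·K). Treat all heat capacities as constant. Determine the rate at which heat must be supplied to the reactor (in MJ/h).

Extent of reaction ξ = 0.418 × 39.4 = 16.469 mol/s
Reaction term: ξ·ΔH°_rxn = 16.469 × -16.9 = -278.33 kJ/s
Sensible, feed 22.3→25 °C: 29.68 kJ/s
Outlet flows (mol/s): A 22.931, B 22.931, C 16.469, H₂O 16.469
Sensible, products 25→91.4 °C: 741.94 kJ/s
Q = ΔH = 493.29 kJ/s = 493.29 kW
Heat supplied = 1775.8 MJ/h

Q_in = 1780 MJ/h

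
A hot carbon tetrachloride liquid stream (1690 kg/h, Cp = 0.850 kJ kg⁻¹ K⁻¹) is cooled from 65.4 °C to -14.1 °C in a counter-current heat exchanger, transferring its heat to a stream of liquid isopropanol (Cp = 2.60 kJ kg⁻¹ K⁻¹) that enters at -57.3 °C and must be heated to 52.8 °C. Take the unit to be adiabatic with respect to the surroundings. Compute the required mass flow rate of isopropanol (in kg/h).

Heat released by hot stream: Q = 1690 × 0.850 × (65.4 − -14.1) = 114200 kJ/h
Energy balance on cold side (adiabatic exchanger): Q = ṁ_c·Cp_c·(T_c,out − T_c,in)
ṁ_c = 114200 / [2.60 × (52.8 − -57.3)] = 398.94 kg/h

ṁ_c = 399 kg/h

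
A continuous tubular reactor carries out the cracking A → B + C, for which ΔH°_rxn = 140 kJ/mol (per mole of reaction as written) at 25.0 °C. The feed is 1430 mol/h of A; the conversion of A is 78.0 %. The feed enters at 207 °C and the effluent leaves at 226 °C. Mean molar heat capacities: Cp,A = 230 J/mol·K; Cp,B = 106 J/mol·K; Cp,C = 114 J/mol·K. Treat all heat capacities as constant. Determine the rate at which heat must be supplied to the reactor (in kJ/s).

Q_in = 44.5 kJ/s

Extent of reaction ξ = 0.780 × 1430 = 1115.4 mol/h
Reaction term: ξ·ΔH°_rxn = 1115.4 × 140 = 156160 kJ/h
Sensible, feed 207→25 °C: -59860 kJ/h
Outlet flows (mol/h): A 314.6, B 1115.4, C 1115.4
Sensible, products 25→226 °C: 63867 kJ/h
Q = ΔH = 160160 kJ/h = 44.49 kW
Heat supplied = 44.49 kJ/s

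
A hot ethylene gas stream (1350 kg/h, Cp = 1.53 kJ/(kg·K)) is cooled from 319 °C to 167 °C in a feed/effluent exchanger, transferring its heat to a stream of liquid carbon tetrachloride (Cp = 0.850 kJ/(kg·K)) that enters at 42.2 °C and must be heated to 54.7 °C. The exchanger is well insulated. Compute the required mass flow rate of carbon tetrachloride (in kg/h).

ṁ_c = 29500 kg/h

Heat released by hot stream: Q = 1350 × 1.53 × (319 − 167) = 313960 kJ/h
Energy balance on cold side (adiabatic exchanger): Q = ṁ_c·Cp_c·(T_c,out − T_c,in)
ṁ_c = 313960 / [0.850 × (54.7 − 42.2)] = 29549 kg/h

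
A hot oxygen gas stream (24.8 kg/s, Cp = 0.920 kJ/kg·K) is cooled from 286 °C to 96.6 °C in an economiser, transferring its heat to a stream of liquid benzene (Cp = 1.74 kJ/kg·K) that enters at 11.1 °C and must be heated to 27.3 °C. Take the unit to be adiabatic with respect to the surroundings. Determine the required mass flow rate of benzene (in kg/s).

ṁ_c = 153 kg/s

Heat released by hot stream: Q = 24.8 × 0.920 × (286 − 96.6) = 4321.4 kJ/s
Energy balance on cold side (adiabatic exchanger): Q = ṁ_c·Cp_c·(T_c,out − T_c,in)
ṁ_c = 4321.4 / [1.74 × (27.3 − 11.1)] = 153.3 kg/s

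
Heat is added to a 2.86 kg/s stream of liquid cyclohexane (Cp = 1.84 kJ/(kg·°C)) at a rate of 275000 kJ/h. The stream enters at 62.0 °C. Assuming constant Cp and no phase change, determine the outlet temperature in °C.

T_out = 76.5 °C

Q = 275000 kJ/h = 76.389 kJ/s
ΔT = Q/(ṁ·Cp) = 76.389/(2.86×1.84) = 14.516 K
T_out = 62.0 + 14.516 = 76.516 °C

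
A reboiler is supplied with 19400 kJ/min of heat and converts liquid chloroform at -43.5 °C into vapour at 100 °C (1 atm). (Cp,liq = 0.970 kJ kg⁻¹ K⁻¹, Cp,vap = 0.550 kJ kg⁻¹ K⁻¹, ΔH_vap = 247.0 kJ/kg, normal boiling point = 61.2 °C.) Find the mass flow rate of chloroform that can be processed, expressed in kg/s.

ṁ = 0.874 kg/s

Δh = 0.970×(61.2−-43.5) + 247.0 + 0.550×(100−61.2) = 369.9 kJ/kg
Q = 19400 kJ/min = 323.33 kJ/s = 323.33 kJ/s
ṁ = Q/Δh = 323.33 / 369.9 = 0.87411 kg/s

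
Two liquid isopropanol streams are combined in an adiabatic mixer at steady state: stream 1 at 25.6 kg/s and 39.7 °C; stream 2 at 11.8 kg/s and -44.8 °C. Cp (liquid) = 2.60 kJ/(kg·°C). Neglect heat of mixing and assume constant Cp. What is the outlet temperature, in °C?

T_out = 13.0 °C

No heat crosses the boundary, so H_out = H_in.
T_out = Σ ṁᵢCp,ᵢTᵢ / Σ ṁᵢCp,ᵢ
      = 1268 / 97.24 = 13.04 °C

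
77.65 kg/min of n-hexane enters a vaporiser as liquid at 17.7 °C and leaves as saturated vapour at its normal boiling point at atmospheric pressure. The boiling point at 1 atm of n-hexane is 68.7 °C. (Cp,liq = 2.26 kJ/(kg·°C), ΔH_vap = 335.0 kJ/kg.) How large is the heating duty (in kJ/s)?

Q = 583 kJ/s

liquid 17.7→68.7 °C: 115.26 kJ/kg
vaporisation at 68.7 °C: 335 kJ/kg
Δh = 115.26 + 335 = 450.26 kJ/kg
Q = ṁ·Δh = 77.65 kg/min × 450.26 kJ/kg = 34963 kJ/min
|Q| = 582.71 kW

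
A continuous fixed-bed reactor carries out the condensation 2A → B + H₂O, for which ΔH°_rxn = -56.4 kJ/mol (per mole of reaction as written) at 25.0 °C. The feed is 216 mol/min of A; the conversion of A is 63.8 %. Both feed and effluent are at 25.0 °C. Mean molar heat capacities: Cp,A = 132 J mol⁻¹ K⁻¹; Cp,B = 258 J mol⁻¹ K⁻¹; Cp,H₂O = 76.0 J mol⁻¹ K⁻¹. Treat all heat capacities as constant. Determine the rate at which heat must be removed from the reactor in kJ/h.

Extent of reaction ξ = 0.638 × 216 / 2 = 68.904 mol/min
Reaction term: ξ·ΔH°_rxn = 68.904 × -56.4 = -3886.2 kJ/min
Q = ΔH = -3886.2 kJ/min = -64.77 kW
Heat removed = 233170 kJ/h

Q_out = 233000 kJ/h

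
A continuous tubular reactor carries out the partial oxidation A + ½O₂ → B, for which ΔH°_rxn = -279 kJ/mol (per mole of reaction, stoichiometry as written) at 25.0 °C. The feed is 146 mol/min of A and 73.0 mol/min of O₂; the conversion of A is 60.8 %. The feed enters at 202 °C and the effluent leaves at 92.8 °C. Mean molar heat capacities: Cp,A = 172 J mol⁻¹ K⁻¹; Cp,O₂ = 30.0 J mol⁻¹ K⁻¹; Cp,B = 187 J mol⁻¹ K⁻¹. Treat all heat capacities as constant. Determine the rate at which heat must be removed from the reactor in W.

Extent of reaction ξ = 0.608 × 146 = 88.768 mol/min
Reaction term: ξ·ΔH°_rxn = 88.768 × -279 = -24766 kJ/min
Sensible, feed 202→25 °C: -4832.5 kJ/min
Outlet flows (mol/min): A 57.232, O₂ 28.616, B 88.768
Sensible, products 25→92.8 °C: 1851.1 kJ/min
Q = ΔH = -27748 kJ/min = -462.46 kW
Heat removed = 462460 W

Q_out = 462000 W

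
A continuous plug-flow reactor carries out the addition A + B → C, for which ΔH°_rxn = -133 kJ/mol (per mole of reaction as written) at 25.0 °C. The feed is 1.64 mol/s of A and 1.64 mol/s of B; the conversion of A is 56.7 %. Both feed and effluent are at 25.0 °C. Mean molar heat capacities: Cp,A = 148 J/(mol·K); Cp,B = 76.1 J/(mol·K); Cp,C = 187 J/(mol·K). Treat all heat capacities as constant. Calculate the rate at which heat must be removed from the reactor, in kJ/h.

Extent of reaction ξ = 0.567 × 1.64 = 0.92988 mol/s
Reaction term: ξ·ΔH°_rxn = 0.92988 × -133 = -123.67 kJ/s
Q = ΔH = -123.67 kJ/s = -123.67 kW
Heat removed = 445230 kJ/h

Q_out = 445000 kJ/h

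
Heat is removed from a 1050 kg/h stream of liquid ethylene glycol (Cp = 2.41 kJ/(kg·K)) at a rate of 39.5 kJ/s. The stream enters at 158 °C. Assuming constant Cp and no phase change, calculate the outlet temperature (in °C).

Q = 39.5 kJ/s = 142200 kJ/h
ΔT = Q/(ṁ·Cp) = 142200/(1050×2.41) = 56.194 K
T_out = 158 − 56.194 = 101.81 °C

T_out = 102 °C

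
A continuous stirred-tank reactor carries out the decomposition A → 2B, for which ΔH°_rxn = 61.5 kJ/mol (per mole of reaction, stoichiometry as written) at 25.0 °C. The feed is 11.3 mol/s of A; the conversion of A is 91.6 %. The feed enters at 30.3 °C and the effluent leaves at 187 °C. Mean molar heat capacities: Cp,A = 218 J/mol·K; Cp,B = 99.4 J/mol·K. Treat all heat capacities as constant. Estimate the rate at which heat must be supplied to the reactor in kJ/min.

Q_in = 59400 kJ/min

Extent of reaction ξ = 0.916 × 11.3 = 10.351 mol/s
Reaction term: ξ·ΔH°_rxn = 10.351 × 61.5 = 636.57 kJ/s
Sensible, feed 30.3→25 °C: -13.056 kJ/s
Outlet flows (mol/s): A 0.9492, B 20.702
Sensible, products 25→187 °C: 366.88 kJ/s
Q = ΔH = 990.39 kJ/s = 990.39 kW
Heat supplied = 59424 kJ/min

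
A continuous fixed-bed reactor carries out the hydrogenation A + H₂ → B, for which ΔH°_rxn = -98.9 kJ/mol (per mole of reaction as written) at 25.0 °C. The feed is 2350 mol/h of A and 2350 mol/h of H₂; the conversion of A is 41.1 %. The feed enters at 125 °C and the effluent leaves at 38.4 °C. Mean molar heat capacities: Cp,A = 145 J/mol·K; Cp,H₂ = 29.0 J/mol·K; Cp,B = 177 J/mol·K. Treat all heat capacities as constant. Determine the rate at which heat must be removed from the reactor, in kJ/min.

Q_out = 2180 kJ/min

Extent of reaction ξ = 0.411 × 2350 = 965.85 mol/h
Reaction term: ξ·ΔH°_rxn = 965.85 × -98.9 = -95523 kJ/h
Sensible, feed 125→25 °C: -40890 kJ/h
Outlet flows (mol/h): A 1384.2, H₂ 1384.2, B 965.85
Sensible, products 25→38.4 °C: 5518.1 kJ/h
Q = ΔH = -130890 kJ/h = -36.36 kW
Heat removed = 2181.6 kJ/min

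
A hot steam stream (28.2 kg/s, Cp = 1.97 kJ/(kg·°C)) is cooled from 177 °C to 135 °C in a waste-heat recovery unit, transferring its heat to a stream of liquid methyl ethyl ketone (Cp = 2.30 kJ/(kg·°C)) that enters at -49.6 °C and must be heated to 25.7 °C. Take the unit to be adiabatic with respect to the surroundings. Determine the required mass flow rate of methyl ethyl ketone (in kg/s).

Heat released by hot stream: Q = 28.2 × 1.97 × (177 − 135) = 2333.3 kJ/s
Energy balance on cold side (adiabatic exchanger): Q = ṁ_c·Cp_c·(T_c,out − T_c,in)
ṁ_c = 2333.3 / [2.30 × (25.7 − -49.6)] = 13.472 kg/s

ṁ_c = 13.5 kg/s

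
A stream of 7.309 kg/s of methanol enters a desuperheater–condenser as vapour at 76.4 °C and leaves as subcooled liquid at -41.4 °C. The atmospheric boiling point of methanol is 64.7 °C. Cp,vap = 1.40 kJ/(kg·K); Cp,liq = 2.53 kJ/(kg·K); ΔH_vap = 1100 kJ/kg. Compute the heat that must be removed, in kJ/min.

Q_c = 607000 kJ/min

vapour 76.4→64.7 °C: -16.38 kJ/kg
condensation at 64.7 °C: -1100 kJ/kg
liquid 64.7→-41.4 °C: -268.43 kJ/kg
Δh = -16.38 + -1100 + -268.43 = -1384.8 kJ/kg
Q = ṁ·Δh = 7.309 kg/s × -1384.8 kJ/kg = -10122 kJ/s
|Q| = 10122 kW = 607300 kJ/min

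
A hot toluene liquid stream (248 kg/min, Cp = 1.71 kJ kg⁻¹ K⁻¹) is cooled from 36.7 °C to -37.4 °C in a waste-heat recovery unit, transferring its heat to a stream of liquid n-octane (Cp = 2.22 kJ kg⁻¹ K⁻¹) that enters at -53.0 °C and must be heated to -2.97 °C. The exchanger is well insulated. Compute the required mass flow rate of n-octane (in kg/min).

Heat released by hot stream: Q = 248 × 1.71 × (36.7 − -37.4) = 31424 kJ/min
Energy balance on cold side (adiabatic exchanger): Q = ṁ_c·Cp_c·(T_c,out − T_c,in)
ṁ_c = 31424 / [2.22 × (-2.97 − -53.0)] = 282.93 kg/min

ṁ_c = 283 kg/min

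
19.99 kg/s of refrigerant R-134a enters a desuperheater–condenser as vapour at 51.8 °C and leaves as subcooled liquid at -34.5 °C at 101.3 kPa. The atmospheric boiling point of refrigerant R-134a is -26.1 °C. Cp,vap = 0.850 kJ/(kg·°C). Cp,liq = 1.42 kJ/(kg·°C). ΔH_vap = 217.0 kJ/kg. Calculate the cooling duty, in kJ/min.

Q_c = 354000 kJ/min

vapour 51.8→-26.1 °C: -66.215 kJ/kg
condensation at -26.1 °C: -217 kJ/kg
liquid -26.1→-34.5 °C: -11.928 kJ/kg
Δh = -66.215 + -217 + -11.928 = -295.14 kJ/kg
Q = ṁ·Δh = 19.99 kg/s × -295.14 kJ/kg = -5899.9 kJ/s
|Q| = 5899.9 kW = 353990 kJ/min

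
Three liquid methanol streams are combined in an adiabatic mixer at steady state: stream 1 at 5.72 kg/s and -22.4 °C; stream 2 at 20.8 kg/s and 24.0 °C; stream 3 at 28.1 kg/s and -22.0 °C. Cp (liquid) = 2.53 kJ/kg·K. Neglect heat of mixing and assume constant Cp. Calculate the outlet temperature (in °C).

No heat crosses the boundary, so H_out = H_in.
T_out = Σ ṁᵢCp,ᵢTᵢ / Σ ṁᵢCp,ᵢ
      = -625.23 / 138.19 = -4.5245 °C

T_out = -4.52 °C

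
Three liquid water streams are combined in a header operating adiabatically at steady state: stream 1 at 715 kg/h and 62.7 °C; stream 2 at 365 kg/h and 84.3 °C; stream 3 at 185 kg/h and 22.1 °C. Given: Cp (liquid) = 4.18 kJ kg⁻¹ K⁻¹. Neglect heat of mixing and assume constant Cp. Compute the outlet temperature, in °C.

Adiabatic, steady state ⇒ Σ ṁᵢCp,ᵢ(T_out − Tᵢ) = 0
Σ ṁᵢCp,ᵢTᵢ = 715×4.18×62.7 + 365×4.18×84.3 + 185×4.18×22.1 = 333100
Σ ṁᵢCp,ᵢ = 715×4.18 + 365×4.18 + 185×4.18 = 5287.7
T_out = 333100 / 5287.7 = 62.995 °C

T_out = 63.0 °C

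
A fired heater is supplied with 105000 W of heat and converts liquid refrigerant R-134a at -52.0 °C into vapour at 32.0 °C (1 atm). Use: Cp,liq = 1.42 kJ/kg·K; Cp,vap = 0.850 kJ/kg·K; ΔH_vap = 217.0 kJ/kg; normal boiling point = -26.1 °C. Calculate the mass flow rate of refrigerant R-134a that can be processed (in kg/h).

Δh = 1.42×(-26.1−-52.0) + 217.0 + 0.850×(32.0−-26.1) = 303.16 kJ/kg
Q = 105000 W = 105 kJ/s = 378000 kJ/h
ṁ = Q/Δh = 378000 / 303.16 = 1246.9 kg/h

ṁ = 1250 kg/h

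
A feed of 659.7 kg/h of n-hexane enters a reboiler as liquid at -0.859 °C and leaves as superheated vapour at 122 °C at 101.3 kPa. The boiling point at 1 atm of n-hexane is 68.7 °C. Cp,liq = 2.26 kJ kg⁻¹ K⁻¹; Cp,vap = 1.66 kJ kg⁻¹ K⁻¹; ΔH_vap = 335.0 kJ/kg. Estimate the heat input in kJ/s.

Q = 106 kJ/s

liquid -0.859→68.7 °C: 157.2 kJ/kg
vaporisation at 68.7 °C: 335 kJ/kg
vapour 68.7→122 °C: 88.478 kJ/kg
Δh = 157.2 + 335 + 88.478 = 580.68 kJ/kg
Q = ṁ·Δh = 659.7 kg/h × 580.68 kJ/kg = 383080 kJ/h
|Q| = 106.41 kW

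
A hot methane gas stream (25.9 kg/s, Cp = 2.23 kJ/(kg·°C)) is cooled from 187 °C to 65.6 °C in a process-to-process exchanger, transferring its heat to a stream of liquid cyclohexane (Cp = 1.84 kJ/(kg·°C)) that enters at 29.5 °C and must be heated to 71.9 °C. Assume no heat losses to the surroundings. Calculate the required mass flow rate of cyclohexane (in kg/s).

ṁ_c = 89.9 kg/s

Heat released by hot stream: Q = 25.9 × 2.23 × (187 − 65.6) = 7011.7 kJ/s
Energy balance on cold side (adiabatic exchanger): Q = ṁ_c·Cp_c·(T_c,out − T_c,in)
ṁ_c = 7011.7 / [1.84 × (71.9 − 29.5)] = 89.875 kg/s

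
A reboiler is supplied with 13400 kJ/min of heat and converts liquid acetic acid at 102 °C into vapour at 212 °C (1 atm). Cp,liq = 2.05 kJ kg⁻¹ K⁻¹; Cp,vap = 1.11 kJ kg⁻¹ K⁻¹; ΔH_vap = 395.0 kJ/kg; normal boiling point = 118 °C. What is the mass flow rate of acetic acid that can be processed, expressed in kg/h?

ṁ = 1510 kg/h

Δh = 2.05×(118−102) + 395.0 + 1.11×(212−118) = 532.14 kJ/kg
Q = 13400 kJ/min = 223.33 kJ/s = 804000 kJ/h
ṁ = Q/Δh = 804000 / 532.14 = 1510.9 kg/h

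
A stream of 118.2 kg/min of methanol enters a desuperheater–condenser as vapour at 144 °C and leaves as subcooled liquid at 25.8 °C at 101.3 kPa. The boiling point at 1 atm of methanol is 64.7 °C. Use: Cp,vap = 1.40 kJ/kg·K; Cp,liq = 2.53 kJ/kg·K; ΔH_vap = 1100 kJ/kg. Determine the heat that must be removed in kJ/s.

Q_c = 2580 kJ/s

vapour 144→64.7 °C: -111.02 kJ/kg
condensation at 64.7 °C: -1100 kJ/kg
liquid 64.7→25.8 °C: -98.417 kJ/kg
Δh = -111.02 + -1100 + -98.417 = -1309.4 kJ/kg
Q = ṁ·Δh = 118.2 kg/min × -1309.4 kJ/kg = -154780 kJ/min
|Q| = 2579.6 kW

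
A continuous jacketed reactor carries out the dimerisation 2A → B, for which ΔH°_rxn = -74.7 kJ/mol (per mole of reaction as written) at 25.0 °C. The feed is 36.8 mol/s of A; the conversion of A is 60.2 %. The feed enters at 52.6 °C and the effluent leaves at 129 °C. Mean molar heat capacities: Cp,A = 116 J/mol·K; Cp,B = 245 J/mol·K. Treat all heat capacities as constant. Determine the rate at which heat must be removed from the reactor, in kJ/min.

Q_out = 29200 kJ/min

Extent of reaction ξ = 0.602 × 36.8 / 2 = 11.077 mol/s
Reaction term: ξ·ΔH°_rxn = 11.077 × -74.7 = -827.44 kJ/s
Sensible, feed 52.6→25 °C: -117.82 kJ/s
Outlet flows (mol/s): A 14.646, B 11.077
Sensible, products 25→129 °C: 458.93 kJ/s
Q = ΔH = -486.32 kJ/s = -486.32 kW
Heat removed = 29179 kJ/min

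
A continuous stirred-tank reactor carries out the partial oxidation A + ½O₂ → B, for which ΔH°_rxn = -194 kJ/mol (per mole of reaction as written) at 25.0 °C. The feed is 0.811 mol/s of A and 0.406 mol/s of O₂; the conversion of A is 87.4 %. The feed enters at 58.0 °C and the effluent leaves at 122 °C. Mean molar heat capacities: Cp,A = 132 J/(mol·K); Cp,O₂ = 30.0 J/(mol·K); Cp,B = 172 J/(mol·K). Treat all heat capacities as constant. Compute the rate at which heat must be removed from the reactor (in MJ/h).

Extent of reaction ξ = 0.874 × 0.811 = 0.70881 mol/s
Reaction term: ξ·ΔH°_rxn = 0.70881 × -194 = -137.51 kJ/s
Sensible, feed 58.0→25 °C: -3.9347 kJ/s
Outlet flows (mol/s): A 0.10219, O₂ 0.051593, B 0.70881
Sensible, products 25→122 °C: 13.284 kJ/s
Q = ΔH = -128.16 kJ/s = -128.16 kW
Heat removed = 461.38 MJ/h

Q_out = 461 MJ/h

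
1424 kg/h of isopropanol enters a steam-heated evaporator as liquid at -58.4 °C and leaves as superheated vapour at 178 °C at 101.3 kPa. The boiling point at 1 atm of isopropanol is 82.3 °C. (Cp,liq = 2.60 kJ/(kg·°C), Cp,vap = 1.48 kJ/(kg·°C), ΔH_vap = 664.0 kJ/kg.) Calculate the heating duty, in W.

Q = 463000 W

liquid -58.4→82.3 °C: 365.82 kJ/kg
vaporisation at 82.3 °C: 664 kJ/kg
vapour 82.3→178 °C: 141.64 kJ/kg
Δh = 365.82 + 664 + 141.64 = 1171.5 kJ/kg
Q = ṁ·Δh = 1424 kg/h × 1171.5 kJ/kg = 1.6682e+06 kJ/h
|Q| = 463.38 kW = 463380 W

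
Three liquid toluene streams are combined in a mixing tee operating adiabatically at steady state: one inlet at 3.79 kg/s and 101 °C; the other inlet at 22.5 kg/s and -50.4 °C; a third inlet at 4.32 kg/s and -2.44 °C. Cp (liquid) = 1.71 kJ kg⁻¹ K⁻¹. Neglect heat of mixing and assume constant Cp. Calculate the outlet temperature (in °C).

Adiabatic, steady state ⇒ Σ ṁᵢCp,ᵢ(T_out − Tᵢ) = 0
T_out = Σ ṁᵢCp,ᵢTᵢ / Σ ṁᵢCp,ᵢ
      = -1302.6 / 52.343 = -24.886 °C

T_out = -24.9 °C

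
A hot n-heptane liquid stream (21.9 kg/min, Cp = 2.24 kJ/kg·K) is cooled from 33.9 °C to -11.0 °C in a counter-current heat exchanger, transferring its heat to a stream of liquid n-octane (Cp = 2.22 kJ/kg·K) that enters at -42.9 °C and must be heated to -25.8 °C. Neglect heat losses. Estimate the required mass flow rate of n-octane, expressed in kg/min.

ṁ_c = 58.0 kg/min

Heat released by hot stream: Q = 21.9 × 2.24 × (33.9 − -11.0) = 2202.6 kJ/min
Energy balance on cold side (adiabatic exchanger): Q = ṁ_c·Cp_c·(T_c,out − T_c,in)
ṁ_c = 2202.6 / [2.22 × (-25.8 − -42.9)] = 58.022 kg/min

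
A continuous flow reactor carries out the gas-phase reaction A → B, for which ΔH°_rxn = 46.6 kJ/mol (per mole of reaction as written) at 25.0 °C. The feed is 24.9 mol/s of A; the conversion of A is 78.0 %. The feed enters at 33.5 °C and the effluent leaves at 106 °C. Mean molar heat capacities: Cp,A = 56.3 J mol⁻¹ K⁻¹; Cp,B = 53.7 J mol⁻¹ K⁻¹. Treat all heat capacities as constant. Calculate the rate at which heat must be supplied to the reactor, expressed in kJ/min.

Extent of reaction ξ = 0.780 × 24.9 = 19.422 mol/s
Reaction term: ξ·ΔH°_rxn = 19.422 × 46.6 = 905.07 kJ/s
Sensible, feed 33.5→25 °C: -11.916 kJ/s
Outlet flows (mol/s): A 5.478, B 19.422
Sensible, products 25→106 °C: 109.46 kJ/s
Q = ΔH = 1002.6 kJ/s = 1002.6 kW
Heat supplied = 60157 kJ/min

Q_in = 60200 kJ/min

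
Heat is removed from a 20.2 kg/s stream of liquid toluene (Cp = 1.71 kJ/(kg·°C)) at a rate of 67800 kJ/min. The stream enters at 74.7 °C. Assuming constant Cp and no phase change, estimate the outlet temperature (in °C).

T_out = 42.0 °C

Q = 67800 kJ/min = 1130 kJ/s
ΔT = Q/(ṁ·Cp) = 1130/(20.2×1.71) = 32.714 K
T_out = 74.7 − 32.714 = 41.986 °C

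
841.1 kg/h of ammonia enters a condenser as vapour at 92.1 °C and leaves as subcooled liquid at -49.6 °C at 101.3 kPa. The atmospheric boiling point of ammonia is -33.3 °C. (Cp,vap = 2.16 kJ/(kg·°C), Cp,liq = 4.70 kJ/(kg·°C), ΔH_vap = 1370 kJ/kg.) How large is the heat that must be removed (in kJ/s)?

vapour 92.1→-33.3 °C: -270.86 kJ/kg
condensation at -33.3 °C: -1370 kJ/kg
liquid -33.3→-49.6 °C: -76.61 kJ/kg
Δh = -270.86 + -1370 + -76.61 = -1717.5 kJ/kg
Q = ṁ·Δh = 841.1 kg/h × -1717.5 kJ/kg = -1.4446e+06 kJ/h
|Q| = 401.27 kW

Q_c = 401 kJ/s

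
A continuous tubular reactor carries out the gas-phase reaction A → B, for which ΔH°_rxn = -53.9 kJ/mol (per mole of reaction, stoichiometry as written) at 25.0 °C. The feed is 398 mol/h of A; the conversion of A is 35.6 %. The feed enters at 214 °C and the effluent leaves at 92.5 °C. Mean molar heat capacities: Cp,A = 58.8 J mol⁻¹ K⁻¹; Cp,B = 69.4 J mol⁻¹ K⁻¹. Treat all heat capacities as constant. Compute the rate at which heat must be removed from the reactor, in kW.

Q_out = 2.88 kW

Extent of reaction ξ = 0.356 × 398 = 141.69 mol/h
Reaction term: ξ·ΔH°_rxn = 141.69 × -53.9 = -7637 kJ/h
Sensible, feed 214→25 °C: -4423.1 kJ/h
Outlet flows (mol/h): A 256.31, B 141.69
Sensible, products 25→92.5 °C: 1681 kJ/h
Q = ΔH = -10379 kJ/h = -2.8831 kW
Heat removed = 2.8831 kW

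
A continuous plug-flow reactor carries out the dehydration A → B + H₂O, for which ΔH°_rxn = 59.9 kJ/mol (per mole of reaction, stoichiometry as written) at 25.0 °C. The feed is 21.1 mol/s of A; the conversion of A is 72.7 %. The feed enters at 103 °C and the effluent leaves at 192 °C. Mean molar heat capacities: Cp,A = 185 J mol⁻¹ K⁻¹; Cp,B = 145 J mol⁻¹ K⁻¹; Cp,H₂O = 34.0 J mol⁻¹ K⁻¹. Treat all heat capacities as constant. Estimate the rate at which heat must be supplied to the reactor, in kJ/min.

Q_in = 75100 kJ/min

Extent of reaction ξ = 0.727 × 21.1 = 15.34 mol/s
Reaction term: ξ·ΔH°_rxn = 15.34 × 59.9 = 918.85 kJ/s
Sensible, feed 103→25 °C: -304.47 kJ/s
Outlet flows (mol/s): A 5.7603, B 15.34, H₂O 15.34
Sensible, products 25→192 °C: 636.51 kJ/s
Q = ΔH = 1250.9 kJ/s = 1250.9 kW
Heat supplied = 75053 kJ/min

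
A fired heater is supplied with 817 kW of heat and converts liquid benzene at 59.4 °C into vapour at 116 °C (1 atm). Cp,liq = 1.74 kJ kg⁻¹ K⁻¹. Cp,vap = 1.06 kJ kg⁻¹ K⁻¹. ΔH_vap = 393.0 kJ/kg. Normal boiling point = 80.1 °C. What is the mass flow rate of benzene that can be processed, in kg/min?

ṁ = 105 kg/min

Δh = 1.74×(80.1−59.4) + 393.0 + 1.06×(116−80.1) = 467.07 kJ/kg
Q = 817 kW = 817 kJ/s = 49020 kJ/min
ṁ = Q/Δh = 49020 / 467.07 = 104.95 kg/min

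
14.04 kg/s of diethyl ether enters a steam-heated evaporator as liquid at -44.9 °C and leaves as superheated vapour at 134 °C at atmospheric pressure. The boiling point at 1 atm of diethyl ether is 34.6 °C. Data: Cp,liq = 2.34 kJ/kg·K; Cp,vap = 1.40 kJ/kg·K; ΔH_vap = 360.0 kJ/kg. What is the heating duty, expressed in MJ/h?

liquid -44.9→34.6 °C: 186.03 kJ/kg
vaporisation at 34.6 °C: 360 kJ/kg
vapour 34.6→134 °C: 139.16 kJ/kg
Δh = 186.03 + 360 + 139.16 = 685.19 kJ/kg
Q = ṁ·Δh = 14.04 kg/s × 685.19 kJ/kg = 9620.1 kJ/s
|Q| = 9620.1 kW = 34632 MJ/h

Q = 34600 MJ/h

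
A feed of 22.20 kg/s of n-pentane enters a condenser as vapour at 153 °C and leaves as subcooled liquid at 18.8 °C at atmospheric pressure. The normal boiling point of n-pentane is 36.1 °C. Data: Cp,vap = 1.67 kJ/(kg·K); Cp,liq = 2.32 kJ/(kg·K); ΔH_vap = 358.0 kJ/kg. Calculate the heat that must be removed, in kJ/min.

Q_c = 790000 kJ/min

vapour 153→36.1 °C: -195.22 kJ/kg
condensation at 36.1 °C: -358 kJ/kg
liquid 36.1→18.8 °C: -40.136 kJ/kg
Δh = -195.22 + -358 + -40.136 = -593.36 kJ/kg
Q = ṁ·Δh = 22.20 kg/s × -593.36 kJ/kg = -13173 kJ/s
|Q| = 13173 kW = 790350 kJ/min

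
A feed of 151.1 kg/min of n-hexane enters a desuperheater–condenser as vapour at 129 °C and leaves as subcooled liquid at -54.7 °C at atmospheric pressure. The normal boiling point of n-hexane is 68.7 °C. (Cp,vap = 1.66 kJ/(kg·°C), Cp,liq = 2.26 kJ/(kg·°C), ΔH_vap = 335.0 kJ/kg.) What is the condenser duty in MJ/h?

vapour 129→68.7 °C: -100.1 kJ/kg
condensation at 68.7 °C: -335 kJ/kg
liquid 68.7→-54.7 °C: -278.88 kJ/kg
Δh = -100.1 + -335 + -278.88 = -713.98 kJ/kg
Q = ṁ·Δh = 151.1 kg/min × -713.98 kJ/kg = -107880 kJ/min
|Q| = 1798 kW = 6473 MJ/h

Q_c = 6470 MJ/h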